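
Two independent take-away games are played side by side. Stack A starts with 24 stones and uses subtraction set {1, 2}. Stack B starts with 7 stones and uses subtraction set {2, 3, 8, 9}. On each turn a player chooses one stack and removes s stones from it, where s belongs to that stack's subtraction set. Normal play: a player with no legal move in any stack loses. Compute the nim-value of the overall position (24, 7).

1

Stack A, S = {1, 2}:
G(0) = 0
G(1) = mex{0} = 1
G(2) = mex{1,0} = 2
G(3) = mex{2,1} = 0
G(4) = mex{0,2} = 1
G(5) = mex{1,0} = 2
G(6) = mex{2,1} = 0
G(7) = mex{0,2} = 1
G(8) = mex{1,0} = 2
G(9) = mex{2,1} = 0
G(10) = mex{0,2} = 1
G(11) = mex{1,0} = 2
G(12) = mex{2,1} = 0
G(13) = mex{0,2} = 1
G(14) = mex{1,0} = 2
G(15) = mex{2,1} = 0
G(16) = mex{0,2} = 1
G(17) = mex{1,0} = 2
G(18) = mex{2,1} = 0
G(19) = mex{0,2} = 1
G(20) = mex{1,0} = 2
G(21) = mex{2,1} = 0
G(22) = mex{0,2} = 1
G(23) = mex{1,0} = 2
G(24) = mex{2,1} = 0
G_A(24) = 0.
Stack B, S = {2, 3, 8, 9}:
G(0) = 0
G(1) = mex{} = 0
G(2) = mex{0} = 1
G(3) = mex{0,0} = 1
G(4) = mex{1,0} = 2
G(5) = mex{1,1} = 0
G(6) = mex{2,1} = 0
G(7) = mex{0,2} = 1
G_B(7) = 1.
Combined Grundy value = 0 ⊕ 1 = 1.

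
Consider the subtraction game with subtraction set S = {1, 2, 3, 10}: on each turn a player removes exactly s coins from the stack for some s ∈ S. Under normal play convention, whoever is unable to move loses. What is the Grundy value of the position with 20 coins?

n :  0  1  2  3  4  5  6  7  8  9 10 11 12 13 14 15 16 17 18 19 20
G :  0  1  2  3  0  1  2  3  0  1  2  3  0  1  2  3  0  1  2  3  0

0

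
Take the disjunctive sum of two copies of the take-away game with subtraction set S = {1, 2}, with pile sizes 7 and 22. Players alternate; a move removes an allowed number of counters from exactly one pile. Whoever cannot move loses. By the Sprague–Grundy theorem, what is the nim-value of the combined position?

All piles use S = {1, 2}:
G(0) = 0
G(1) = mex{0} = 1
G(2) = mex{1,0} = 2
G(3) = mex{2,1} = 0
G(4) = mex{0,2} = 1
G(5) = mex{1,0} = 2
G(6) = mex{2,1} = 0
G(7) = mex{0,2} = 1
G(8) = mex{1,0} = 2
G(9) = mex{2,1} = 0
G(10) = mex{0,2} = 1
G(11) = mex{1,0} = 2
G(12) = mex{2,1} = 0
G(13) = mex{0,2} = 1
G(14) = mex{1,0} = 2
G(15) = mex{2,1} = 0
G(16) = mex{0,2} = 1
G(17) = mex{1,0} = 2
G(18) = mex{2,1} = 0
G(19) = mex{0,2} = 1
G(20) = mex{1,0} = 2
G(21) = mex{2,1} = 0
G(22) = mex{0,2} = 1
Pile A: G(7) = 1.
Pile B: G(22) = 1.
Combined Grundy value = 1 ⊕ 1 = 0.

0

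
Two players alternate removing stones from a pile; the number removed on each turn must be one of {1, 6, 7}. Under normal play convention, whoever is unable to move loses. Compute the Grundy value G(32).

n :  0  1  2  3  4  5  6  7  8  9 10 11 12 13 14 15 16 17 18 19 20 21 22 23 24 25 26 27 28 29 30 31 32
G :  0  1  0  1  0  1  2  3  2  3  2  3  0  1  0  1  0  1  2  3  2  3  2  3  0  1  0  1  0  1  2  3  2

2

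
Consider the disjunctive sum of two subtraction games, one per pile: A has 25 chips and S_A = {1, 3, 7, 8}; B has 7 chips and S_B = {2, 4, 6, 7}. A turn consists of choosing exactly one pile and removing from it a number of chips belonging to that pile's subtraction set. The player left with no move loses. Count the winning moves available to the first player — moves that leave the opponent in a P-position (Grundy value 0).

Pile A, S = {1, 3, 7, 8}:
n :  0  1  2  3  4  5  6  7  8  9 10 11 12 13 14 15 16 17 18 19 20 21 22 23 24 25
G :  0  1  0  1  0  1  0  1  2  3  2  3  2  3  2  0  1  0  1  0  1  0  1  2  3  2
G_A(25) = 2.
Pile B, S = {2, 4, 6, 7}:
n : 0 1 2 3 4 5 6 7
G : 0 0 1 1 2 2 3 3
G_B(7) = 3.
Combined Grundy value = 2 ⊕ 3 = 1.
A winning move leaves total XOR = 0, i.e. changes one component's Grundy value g to g ⊕ X where X is the current total.
Pile A: need g' = 2⊕1 = 3. Options: 25−1→G=3, 25−3→G=1, 25−7→G=1, 25−8→G=0. Hits: 1.
Pile B: need g' = 3⊕1 = 2. Options: 7−2→G=2, 7−4→G=1, 7−6→G=0, 7−7→G=0. Hits: 1.

2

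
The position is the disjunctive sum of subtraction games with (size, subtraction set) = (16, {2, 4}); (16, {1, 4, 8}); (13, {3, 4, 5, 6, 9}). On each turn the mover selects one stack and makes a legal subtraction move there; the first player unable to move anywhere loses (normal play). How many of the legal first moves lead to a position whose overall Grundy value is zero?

0

Stack A, S = {2, 4}:
n :  0  1  2  3  4  5  6  7  8  9 10 11 12 13 14 15 16
G :  0  0  1  1  2  2  0  0  1  1  2  2  0  0  1  1  2
G_A(16) = 2.
Stack B, S = {1, 4, 8}:
G(0) = 0
G(1) = mex{0} = 1
G(2) = mex{1} = 0
G(3) = mex{0} = 1
G(4) = mex{1,0} = 2
G(5) = mex{2,1} = 0
G(6) = mex{0,0} = 1
G(7) = mex{1,1} = 0
G(8) = mex{0,2,0} = 1
G(9) = mex{1,0,1} = 2
G(10) = mex{2,1,0} = 3
G(11) = mex{3,0,1} = 2
G(12) = mex{2,1,2} = 0
G(13) = mex{0,2,0} = 1
G(14) = mex{1,3,1} = 0
G(15) = mex{0,2,0} = 1
G(16) = mex{1,0,1} = 2
G_B(16) = 2.
Stack C, S = {3, 4, 5, 6, 9}:
G(0) = 0
G(1) = mex{} = 0
G(2) = mex{} = 0
G(3) = mex{0} = 1
G(4) = mex{0,0} = 1
G(5) = mex{0,0,0} = 1
G(6) = mex{1,0,0,0} = 2
G(7) = mex{1,1,0,0} = 2
G(8) = mex{1,1,1,0} = 2
G(9) = mex{2,1,1,1,0} = 3
G(10) = mex{2,2,1,1,0} = 3
G(11) = mex{2,2,2,1,0} = 3
G(12) = mex{3,2,2,2,1} = 0
G(13) = mex{3,3,2,2,1} = 0
G_C(13) = 0.
Combined Grundy value = 2 ⊕ 2 ⊕ 0 = 0.
A winning move leaves total XOR = 0, i.e. changes one component's Grundy value g to g ⊕ X where X is the current total.
Stack A: target g' = 2⊕0 = 2, but every legal move changes the Grundy value (mex property), so 0 moves.
Stack B: target g' = 2⊕0 = 2, but every legal move changes the Grundy value (mex property), so 0 moves.
Stack C: target g' = 0⊕0 = 0, but every legal move changes the Grundy value (mex property), so 0 moves.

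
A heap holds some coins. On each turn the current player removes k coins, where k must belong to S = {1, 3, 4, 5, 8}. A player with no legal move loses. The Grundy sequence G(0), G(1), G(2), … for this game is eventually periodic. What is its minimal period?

9

G(0) = 0
G(1) = mex{0} = 1
G(2) = mex{1} = 0
G(3) = mex{0,0} = 1
G(4) = mex{1,1,0} = 2
G(5) = mex{2,0,1,0} = 3
G(6) = mex{3,1,0,1} = 2
G(7) = mex{2,2,1,0} = 3
G(8) = mex{3,3,2,1,0} = 4
G(9) = mex{4,2,3,2,1} = 0
G(10) = mex{0,3,2,3,0} = 1
G(11) = mex{1,4,3,2,1} = 0
G(12) = mex{0,0,4,3,2} = 1
G(13) = mex{1,1,0,4,3} = 2
G(14) = mex{2,0,1,0,2} = 3
G(15) = mex{3,1,0,1,3} = 2
G(16) = mex{2,2,1,0,4} = 3
G(17) = mex{3,3,2,1,0} = 4
G(18) = mex{4,2,3,2,1} = 0
G(19) = mex{0,3,2,3,0} = 1
G(n+9) = G(n) holds for n = 0,…,7 (a full window of length max(S) = 8), so the sequence is purely periodic with period 9.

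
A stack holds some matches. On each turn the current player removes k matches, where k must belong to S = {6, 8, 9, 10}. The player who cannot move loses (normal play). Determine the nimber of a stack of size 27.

G(0) = 0
G(1) = mex{} = 0
G(2) = mex{} = 0
G(3) = mex{} = 0
G(4) = mex{} = 0
G(5) = mex{} = 0
G(6) = mex{0} = 1
G(7) = mex{0} = 1
G(8) = mex{0,0} = 1
G(9) = mex{0,0,0} = 1
G(10) = mex{0,0,0,0} = 1
G(11) = mex{0,0,0,0} = 1
G(12) = mex{1,0,0,0} = 2
G(13) = mex{1,0,0,0} = 2
G(14) = mex{1,1,0,0} = 2
G(15) = mex{1,1,1,0} = 2
G(16) = mex{1,1,1,1} = 0
G(17) = mex{1,1,1,1} = 0
G(18) = mex{2,1,1,1} = 0
G(19) = mex{2,1,1,1} = 0
G(20) = mex{2,2,1,1} = 0
G(21) = mex{2,2,2,1} = 0
G(22) = mex{0,2,2,2} = 1
G(23) = mex{0,2,2,2} = 1
G(24) = mex{0,0,2,2} = 1
G(25) = mex{0,0,0,2} = 1
G(26) = mex{0,0,0,0} = 1
G(27) = mex{0,0,0,0} = 1

1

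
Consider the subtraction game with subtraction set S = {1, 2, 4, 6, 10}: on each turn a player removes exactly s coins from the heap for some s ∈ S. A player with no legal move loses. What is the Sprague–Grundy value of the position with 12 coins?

n :  0  1  2  3  4  5  6  7  8  9 10 11 12
G :  0  1  2  0  1  2  3  4  0  1  2  0  1

1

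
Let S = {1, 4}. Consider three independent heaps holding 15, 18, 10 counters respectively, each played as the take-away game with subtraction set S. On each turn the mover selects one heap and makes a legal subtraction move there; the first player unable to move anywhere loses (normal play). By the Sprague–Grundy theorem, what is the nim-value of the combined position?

All heaps use S = {1, 4}:
G(0) = 0
G(1) = mex{0} = 1
G(2) = mex{1} = 0
G(3) = mex{0} = 1
G(4) = mex{1,0} = 2
G(5) = mex{2,1} = 0
G(6) = mex{0,0} = 1
G(7) = mex{1,1} = 0
G(8) = mex{0,2} = 1
G(9) = mex{1,0} = 2
G(10) = mex{2,1} = 0
G(11) = mex{0,0} = 1
G(12) = mex{1,1} = 0
G(13) = mex{0,2} = 1
G(14) = mex{1,0} = 2
G(15) = mex{2,1} = 0
G(16) = mex{0,0} = 1
G(17) = mex{1,1} = 0
G(18) = mex{0,2} = 1
Heap A: G(15) = 0.
Heap B: G(18) = 1.
Heap C: G(10) = 0.
Combined Grundy value = 0 ⊕ 1 ⊕ 0 = 1.

1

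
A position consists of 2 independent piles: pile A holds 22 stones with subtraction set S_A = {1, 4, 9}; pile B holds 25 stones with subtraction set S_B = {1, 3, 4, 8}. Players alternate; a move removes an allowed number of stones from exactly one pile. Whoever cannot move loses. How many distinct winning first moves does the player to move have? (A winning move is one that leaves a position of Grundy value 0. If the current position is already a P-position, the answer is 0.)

1

Pile A, S = {1, 4, 9}:
G(0) = 0
G(1) = mex{0} = 1
G(2) = mex{1} = 0
G(3) = mex{0} = 1
G(4) = mex{1,0} = 2
G(5) = mex{2,1} = 0
G(6) = mex{0,0} = 1
G(7) = mex{1,1} = 0
G(8) = mex{0,2} = 1
G(9) = mex{1,0,0} = 2
G(10) = mex{2,1,1} = 0
G(11) = mex{0,0,0} = 1
G(12) = mex{1,1,1} = 0
G(13) = mex{0,2,2} = 1
G(14) = mex{1,0,0} = 2
G(15) = mex{2,1,1} = 0
G(16) = mex{0,0,0} = 1
G(17) = mex{1,1,1} = 0
G(18) = mex{0,2,2} = 1
G(19) = mex{1,0,0} = 2
G(20) = mex{2,1,1} = 0
G(21) = mex{0,0,0} = 1
G(22) = mex{1,1,1} = 0
G_A(22) = 0.
Pile B, S = {1, 3, 4, 8}:
G(0) = 0
G(1) = mex{0} = 1
G(2) = mex{1} = 0
G(3) = mex{0,0} = 1
G(4) = mex{1,1,0} = 2
G(5) = mex{2,0,1} = 3
G(6) = mex{3,1,0} = 2
G(7) = mex{2,2,1} = 0
G(8) = mex{0,3,2,0} = 1
G(9) = mex{1,2,3,1} = 0
G(10) = mex{0,0,2,0} = 1
G(11) = mex{1,1,0,1} = 2
G(12) = mex{2,0,1,2} = 3
G(13) = mex{3,1,0,3} = 2
G(14) = mex{2,2,1,2} = 0
G(15) = mex{0,3,2,0} = 1
G(16) = mex{1,2,3,1} = 0
G(17) = mex{0,0,2,0} = 1
G(18) = mex{1,1,0,1} = 2
G(19) = mex{2,0,1,2} = 3
G(20) = mex{3,1,0,3} = 2
G(21) = mex{2,2,1,2} = 0
G(22) = mex{0,3,2,0} = 1
G(23) = mex{1,2,3,1} = 0
G(24) = mex{0,0,2,0} = 1
G(25) = mex{1,1,0,1} = 2
G_B(25) = 2.
Combined Grundy value = 0 ⊕ 2 = 2.
A winning move leaves total XOR = 0, i.e. changes one component's Grundy value g to g ⊕ X where X is the current total.
Pile A: need g' = 0⊕2 = 2. Options: 22−1→G=1, 22−4→G=1, 22−9→G=1. Hits: 0.
Pile B: need g' = 2⊕2 = 0. Options: 25−1→G=1, 25−3→G=1, 25−4→G=0, 25−8→G=1. Hits: 1.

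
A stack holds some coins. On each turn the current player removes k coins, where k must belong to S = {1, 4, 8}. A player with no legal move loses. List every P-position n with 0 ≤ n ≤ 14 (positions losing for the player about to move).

G(0) = 0
G(1) = mex{0} = 1
G(2) = mex{1} = 0
G(3) = mex{0} = 1
G(4) = mex{1,0} = 2
G(5) = mex{2,1} = 0
G(6) = mex{0,0} = 1
G(7) = mex{1,1} = 0
G(8) = mex{0,2,0} = 1
G(9) = mex{1,0,1} = 2
G(10) = mex{2,1,0} = 3
G(11) = mex{3,0,1} = 2
G(12) = mex{2,1,2} = 0
G(13) = mex{0,2,0} = 1
G(14) = mex{1,3,1} = 0
P-positions are exactly the n with G(n) = 0.

0, 2, 5, 7, 12, 14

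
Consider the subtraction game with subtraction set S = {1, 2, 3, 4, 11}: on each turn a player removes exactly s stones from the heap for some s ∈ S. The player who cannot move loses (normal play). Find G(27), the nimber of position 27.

G(0) = 0
G(1) = mex{0} = 1
G(2) = mex{1,0} = 2
G(3) = mex{2,1,0} = 3
G(4) = mex{3,2,1,0} = 4
G(5) = mex{4,3,2,1} = 0
G(6) = mex{0,4,3,2} = 1
G(7) = mex{1,0,4,3} = 2
G(8) = mex{2,1,0,4} = 3
G(9) = mex{3,2,1,0} = 4
G(10) = mex{4,3,2,1} = 0
G(11) = mex{0,4,3,2,0} = 1
G(12) = mex{1,0,4,3,1} = 2
G(13) = mex{2,1,0,4,2} = 3
G(14) = mex{3,2,1,0,3} = 4
G(15) = mex{4,3,2,1,4} = 0
G(16) = mex{0,4,3,2,0} = 1
G(17) = mex{1,0,4,3,1} = 2
G(18) = mex{2,1,0,4,2} = 3
G(19) = mex{3,2,1,0,3} = 4
G(20) = mex{4,3,2,1,4} = 0
G(21) = mex{0,4,3,2,0} = 1
G(22) = mex{1,0,4,3,1} = 2
G(23) = mex{2,1,0,4,2} = 3
G(24) = mex{3,2,1,0,3} = 4
G(25) = mex{4,3,2,1,4} = 0
G(26) = mex{0,4,3,2,0} = 1
G(27) = mex{1,0,4,3,1} = 2

2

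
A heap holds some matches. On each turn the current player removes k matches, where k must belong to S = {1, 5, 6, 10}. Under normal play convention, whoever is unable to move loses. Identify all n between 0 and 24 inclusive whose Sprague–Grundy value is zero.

0, 2, 4, 11, 13, 15, 22, 24

n :  0  1  2  3  4  5  6  7  8  9 10 11 12 13 14 15 16 17 18 19 20 21 22 23 24
G :  0  1  0  1  0  1  2  3  2  3  2  0  1  0  1  0  1  2  3  2  3  2  0  1  0
P-positions are exactly the n with G(n) = 0.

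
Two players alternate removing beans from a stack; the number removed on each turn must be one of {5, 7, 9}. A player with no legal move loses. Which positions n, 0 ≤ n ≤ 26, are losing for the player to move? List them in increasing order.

G(0) = 0
G(1) = mex{} = 0
G(2) = mex{} = 0
G(3) = mex{} = 0
G(4) = mex{} = 0
G(5) = mex{0} = 1
G(6) = mex{0} = 1
G(7) = mex{0,0} = 1
G(8) = mex{0,0} = 1
G(9) = mex{0,0,0} = 1
G(10) = mex{1,0,0} = 2
G(11) = mex{1,0,0} = 2
G(12) = mex{1,1,0} = 2
G(13) = mex{1,1,0} = 2
G(14) = mex{1,1,1} = 0
G(15) = mex{2,1,1} = 0
G(16) = mex{2,1,1} = 0
G(17) = mex{2,2,1} = 0
G(18) = mex{2,2,1} = 0
G(19) = mex{0,2,2} = 1
G(20) = mex{0,2,2} = 1
G(21) = mex{0,0,2} = 1
G(22) = mex{0,0,2} = 1
G(23) = mex{0,0,0} = 1
G(24) = mex{1,0,0} = 2
G(25) = mex{1,0,0} = 2
G(26) = mex{1,1,0} = 2
P-positions are exactly the n with G(n) = 0.

0, 1, 2, 3, 4, 14, 15, 16, 17, 18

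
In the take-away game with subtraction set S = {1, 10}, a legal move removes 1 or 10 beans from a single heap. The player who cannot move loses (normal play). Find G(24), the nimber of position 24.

0

G(0) = 0
G(1) = mex{0} = 1
G(2) = mex{1} = 0
G(3) = mex{0} = 1
G(4) = mex{1} = 0
G(5) = mex{0} = 1
G(6) = mex{1} = 0
G(7) = mex{0} = 1
G(8) = mex{1} = 0
G(9) = mex{0} = 1
G(10) = mex{1,0} = 2
G(11) = mex{2,1} = 0
G(12) = mex{0,0} = 1
G(13) = mex{1,1} = 0
G(14) = mex{0,0} = 1
G(15) = mex{1,1} = 0
G(16) = mex{0,0} = 1
G(17) = mex{1,1} = 0
G(18) = mex{0,0} = 1
G(19) = mex{1,1} = 0
G(20) = mex{0,2} = 1
G(21) = mex{1,0} = 2
G(22) = mex{2,1} = 0
G(23) = mex{0,0} = 1
G(24) = mex{1,1} = 0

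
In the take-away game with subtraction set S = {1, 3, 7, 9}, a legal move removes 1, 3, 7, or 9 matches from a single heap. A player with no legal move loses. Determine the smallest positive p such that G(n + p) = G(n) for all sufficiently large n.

2

n :  0  1  2  3  4  5  6  7  8  9 10 11 12 13 14
G :  0  1  0  1  0  1  0  1  0  1  0  1  0  1  0
G(n+2) = G(n) holds for n = 0,…,8 (a full window of length max(S) = 9), so the sequence is purely periodic with period 2.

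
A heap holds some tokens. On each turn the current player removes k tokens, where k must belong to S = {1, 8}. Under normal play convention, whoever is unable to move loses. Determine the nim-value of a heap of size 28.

1

G(0) = 0
G(1) = mex{0} = 1
G(2) = mex{1} = 0
G(3) = mex{0} = 1
G(4) = mex{1} = 0
G(5) = mex{0} = 1
G(6) = mex{1} = 0
G(7) = mex{0} = 1
G(8) = mex{1,0} = 2
G(9) = mex{2,1} = 0
G(10) = mex{0,0} = 1
G(11) = mex{1,1} = 0
G(12) = mex{0,0} = 1
G(13) = mex{1,1} = 0
G(14) = mex{0,0} = 1
G(15) = mex{1,1} = 0
G(16) = mex{0,2} = 1
G(17) = mex{1,0} = 2
G(18) = mex{2,1} = 0
G(19) = mex{0,0} = 1
G(20) = mex{1,1} = 0
G(21) = mex{0,0} = 1
G(22) = mex{1,1} = 0
G(23) = mex{0,0} = 1
G(24) = mex{1,1} = 0
G(25) = mex{0,2} = 1
G(26) = mex{1,0} = 2
G(27) = mex{2,1} = 0
G(28) = mex{0,0} = 1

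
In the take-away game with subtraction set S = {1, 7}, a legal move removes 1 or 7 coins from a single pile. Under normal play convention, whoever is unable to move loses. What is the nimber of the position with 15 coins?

1

n :  0  1  2  3  4  5  6  7  8  9 10 11 12 13 14 15
G :  0  1  0  1  0  1  0  1  0  1  0  1  0  1  0  1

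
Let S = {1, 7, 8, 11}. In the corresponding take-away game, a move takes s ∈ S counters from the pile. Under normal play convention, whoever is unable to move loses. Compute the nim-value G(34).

0

G(0) = 0
G(1) = mex{0} = 1
G(2) = mex{1} = 0
G(3) = mex{0} = 1
G(4) = mex{1} = 0
G(5) = mex{0} = 1
G(6) = mex{1} = 0
G(7) = mex{0,0} = 1
G(8) = mex{1,1,0} = 2
G(9) = mex{2,0,1} = 3
G(10) = mex{3,1,0} = 2
G(11) = mex{2,0,1,0} = 3
G(12) = mex{3,1,0,1} = 2
G(13) = mex{2,0,1,0} = 3
G(14) = mex{3,1,0,1} = 2
G(15) = mex{2,2,1,0} = 3
G(16) = mex{3,3,2,1} = 0
G(17) = mex{0,2,3,0} = 1
G(18) = mex{1,3,2,1} = 0
G(19) = mex{0,2,3,2} = 1
G(20) = mex{1,3,2,3} = 0
G(21) = mex{0,2,3,2} = 1
G(22) = mex{1,3,2,3} = 0
G(23) = mex{0,0,3,2} = 1
G(24) = mex{1,1,0,3} = 2
G(25) = mex{2,0,1,2} = 3
G(26) = mex{3,1,0,3} = 2
G(27) = mex{2,0,1,0} = 3
G(28) = mex{3,1,0,1} = 2
G(29) = mex{2,0,1,0} = 3
G(30) = mex{3,1,0,1} = 2
G(31) = mex{2,2,1,0} = 3
G(32) = mex{3,3,2,1} = 0
G(33) = mex{0,2,3,0} = 1
G(34) = mex{1,3,2,1} = 0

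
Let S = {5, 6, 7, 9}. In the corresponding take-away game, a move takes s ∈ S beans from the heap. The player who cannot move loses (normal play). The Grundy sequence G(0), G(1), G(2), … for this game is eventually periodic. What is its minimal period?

14

n :  0  1  2  3  4  5  6  7  8  9 10 11 12 13 14 15 16 17 18 19 20 21 22 23 24 25 26 27 28 29
G :  0  0  0  0  0  1  1  1  1  1  2  2  2  2  0  0  0  0  0  1  1  1  1  1  2  2  2  2  0  0
G(n+14) = G(n) holds for n = 0,…,8 (a full window of length max(S) = 9), so the sequence is purely periodic with period 14.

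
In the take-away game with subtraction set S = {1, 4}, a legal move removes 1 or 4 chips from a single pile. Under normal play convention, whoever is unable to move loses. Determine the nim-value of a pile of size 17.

G(0) = 0
G(1) = mex{0} = 1
G(2) = mex{1} = 0
G(3) = mex{0} = 1
G(4) = mex{1,0} = 2
G(5) = mex{2,1} = 0
G(6) = mex{0,0} = 1
G(7) = mex{1,1} = 0
G(8) = mex{0,2} = 1
G(9) = mex{1,0} = 2
G(10) = mex{2,1} = 0
G(11) = mex{0,0} = 1
G(12) = mex{1,1} = 0
G(13) = mex{0,2} = 1
G(14) = mex{1,0} = 2
G(15) = mex{2,1} = 0
G(16) = mex{0,0} = 1
G(17) = mex{1,1} = 0

0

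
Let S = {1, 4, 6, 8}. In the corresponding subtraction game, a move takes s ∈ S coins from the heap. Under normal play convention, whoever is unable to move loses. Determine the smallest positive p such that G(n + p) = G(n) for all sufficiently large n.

n :  0  1  2  3  4  5  6  7  8  9 10 11 12 13 14 15 16 17 18 19 20 21 22 23 24 25
G :  0  1  0  1  2  0  1  0  1  2  3  2  0  1  0  1  2  0  1  0  1  2  3  2  0  1
G(n+12) = G(n) holds for n = 0,…,7 (a full window of length max(S) = 8), so the sequence is purely periodic with period 12.

12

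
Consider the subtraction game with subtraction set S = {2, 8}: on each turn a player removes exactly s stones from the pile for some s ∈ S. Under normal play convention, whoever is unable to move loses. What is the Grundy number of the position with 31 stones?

n :  0  1  2  3  4  5  6  7  8  9 10 11 12 13 14 15 16 17 18 19 20 21 22 23 24 25 26 27 28 29 30 31
G :  0  0  1  1  0  0  1  1  2  2  0  0  1  1  0  0  1  1  2  2  0  0  1  1  0  0  1  1  2  2  0  0

0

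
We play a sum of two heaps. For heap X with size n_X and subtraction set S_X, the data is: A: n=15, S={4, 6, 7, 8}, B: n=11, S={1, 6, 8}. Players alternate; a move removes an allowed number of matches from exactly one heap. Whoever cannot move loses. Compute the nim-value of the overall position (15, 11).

Heap A, S = {4, 6, 7, 8}:
G(0) = 0
G(1) = mex{} = 0
G(2) = mex{} = 0
G(3) = mex{} = 0
G(4) = mex{0} = 1
G(5) = mex{0} = 1
G(6) = mex{0,0} = 1
G(7) = mex{0,0,0} = 1
G(8) = mex{1,0,0,0} = 2
G(9) = mex{1,0,0,0} = 2
G(10) = mex{1,1,0,0} = 2
G(11) = mex{1,1,1,0} = 2
G(12) = mex{2,1,1,1} = 0
G(13) = mex{2,1,1,1} = 0
G(14) = mex{2,2,1,1} = 0
G(15) = mex{2,2,2,1} = 0
G_A(15) = 0.
Heap B, S = {1, 6, 8}:
n :  0  1  2  3  4  5  6  7  8  9 10 11
G :  0  1  0  1  0  1  2  0  1  0  1  0
G_B(11) = 0.
Combined Grundy value = 0 ⊕ 0 = 0.

0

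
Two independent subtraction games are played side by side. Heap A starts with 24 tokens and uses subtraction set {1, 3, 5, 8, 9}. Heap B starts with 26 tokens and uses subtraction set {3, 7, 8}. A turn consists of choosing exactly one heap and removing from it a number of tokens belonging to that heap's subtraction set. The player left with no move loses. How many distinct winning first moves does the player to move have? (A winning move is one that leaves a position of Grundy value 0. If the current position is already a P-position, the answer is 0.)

Heap A, S = {1, 3, 5, 8, 9}:
G(0) = 0
G(1) = mex{0} = 1
G(2) = mex{1} = 0
G(3) = mex{0,0} = 1
G(4) = mex{1,1} = 0
G(5) = mex{0,0,0} = 1
G(6) = mex{1,1,1} = 0
G(7) = mex{0,0,0} = 1
G(8) = mex{1,1,1,0} = 2
G(9) = mex{2,0,0,1,0} = 3
G(10) = mex{3,1,1,0,1} = 2
G(11) = mex{2,2,0,1,0} = 3
G(12) = mex{3,3,1,0,1} = 2
G(13) = mex{2,2,2,1,0} = 3
G(14) = mex{3,3,3,0,1} = 2
G(15) = mex{2,2,2,1,0} = 3
G(16) = mex{3,3,3,2,1} = 0
G(17) = mex{0,2,2,3,2} = 1
G(18) = mex{1,3,3,2,3} = 0
G(19) = mex{0,0,2,3,2} = 1
G(20) = mex{1,1,3,2,3} = 0
G(21) = mex{0,0,0,3,2} = 1
G(22) = mex{1,1,1,2,3} = 0
G(23) = mex{0,0,0,3,2} = 1
G(24) = mex{1,1,1,0,3} = 2
G_A(24) = 2.
Heap B, S = {3, 7, 8}:
n :  0  1  2  3  4  5  6  7  8  9 10 11 12 13 14 15 16 17 18 19 20 21 22 23 24 25 26
G :  0  0  0  1  1  1  0  2  2  1  3  0  0  2  1  1  0  0  2  1  1  0  0  2  1  1  0
G_B(26) = 0.
Combined Grundy value = 2 ⊕ 0 = 2.
A winning move leaves total XOR = 0, i.e. changes one component's Grundy value g to g ⊕ X where X is the current total.
Heap A: need g' = 2⊕2 = 0. Options: 24−1→G=1, 24−3→G=1, 24−5→G=1, 24−8→G=0, 24−9→G=3. Hits: 1.
Heap B: need g' = 0⊕2 = 2. Options: 26−3→G=2, 26−7→G=1, 26−8→G=2. Hits: 2.

3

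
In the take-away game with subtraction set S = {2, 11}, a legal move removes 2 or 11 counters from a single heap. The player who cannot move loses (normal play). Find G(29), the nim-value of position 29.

1

n :  0  1  2  3  4  5  6  7  8  9 10 11 12 13 14 15 16 17 18 19 20 21 22 23 24 25 26 27 28 29
G :  0  0  1  1  0  0  1  1  0  0  1  1  2  0  0  1  1  0  0  1  1  0  0  1  1  2  0  0  1  1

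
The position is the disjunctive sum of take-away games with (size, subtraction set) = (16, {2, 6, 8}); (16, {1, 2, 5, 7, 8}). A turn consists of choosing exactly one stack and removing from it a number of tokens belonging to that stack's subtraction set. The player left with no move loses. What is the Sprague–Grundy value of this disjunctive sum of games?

Stack A, S = {2, 6, 8}:
n :  0  1  2  3  4  5  6  7  8  9 10 11 12 13 14 15 16
G :  0  0  1  1  0  0  1  1  2  2  3  3  2  2  0  0  1
G_A(16) = 1.
Stack B, S = {1, 2, 5, 7, 8}:
n :  0  1  2  3  4  5  6  7  8  9 10 11 12 13 14 15 16
G :  0  1  2  0  1  2  0  1  2  0  1  2  0  1  2  0  1
G_B(16) = 1.
Combined Grundy value = 1 ⊕ 1 = 0.

0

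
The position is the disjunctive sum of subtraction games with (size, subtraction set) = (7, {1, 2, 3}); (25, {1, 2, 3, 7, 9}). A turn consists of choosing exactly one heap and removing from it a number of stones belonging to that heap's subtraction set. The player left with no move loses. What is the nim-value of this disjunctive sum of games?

Heap A, S = {1, 2, 3}:
n : 0 1 2 3 4 5 6 7
G : 0 1 2 3 0 1 2 3
G_A(7) = 3.
Heap B, S = {1, 2, 3, 7, 9}:
n :  0  1  2  3  4  5  6  7  8  9 10 11 12 13 14 15 16 17 18 19 20 21 22 23 24 25
G :  0  1  2  3  0  1  2  3  0  1  2  3  0  1  2  3  0  1  2  3  0  1  2  3  0  1
G_B(25) = 1.
Combined Grundy value = 3 ⊕ 1 = 2.

2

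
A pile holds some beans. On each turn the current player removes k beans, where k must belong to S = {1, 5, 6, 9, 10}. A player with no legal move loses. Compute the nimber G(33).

1

G(0) = 0
G(1) = mex{0} = 1
G(2) = mex{1} = 0
G(3) = mex{0} = 1
G(4) = mex{1} = 0
G(5) = mex{0,0} = 1
G(6) = mex{1,1,0} = 2
G(7) = mex{2,0,1} = 3
G(8) = mex{3,1,0} = 2
G(9) = mex{2,0,1,0} = 3
G(10) = mex{3,1,0,1,0} = 2
G(11) = mex{2,2,1,0,1} = 3
G(12) = mex{3,3,2,1,0} = 4
G(13) = mex{4,2,3,0,1} = 5
G(14) = mex{5,3,2,1,0} = 4
G(15) = mex{4,2,3,2,1} = 0
G(16) = mex{0,3,2,3,2} = 1
G(17) = mex{1,4,3,2,3} = 0
G(18) = mex{0,5,4,3,2} = 1
G(19) = mex{1,4,5,2,3} = 0
G(20) = mex{0,0,4,3,2} = 1
G(21) = mex{1,1,0,4,3} = 2
G(22) = mex{2,0,1,5,4} = 3
G(23) = mex{3,1,0,4,5} = 2
G(24) = mex{2,0,1,0,4} = 3
G(25) = mex{3,1,0,1,0} = 2
G(26) = mex{2,2,1,0,1} = 3
G(27) = mex{3,3,2,1,0} = 4
G(28) = mex{4,2,3,0,1} = 5
G(29) = mex{5,3,2,1,0} = 4
G(30) = mex{4,2,3,2,1} = 0
G(31) = mex{0,3,2,3,2} = 1
G(32) = mex{1,4,3,2,3} = 0
G(33) = mex{0,5,4,3,2} = 1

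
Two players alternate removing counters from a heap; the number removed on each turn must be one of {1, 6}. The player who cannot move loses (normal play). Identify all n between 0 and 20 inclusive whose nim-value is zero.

n :  0  1  2  3  4  5  6  7  8  9 10 11 12 13 14 15 16 17 18 19 20
G :  0  1  0  1  0  1  2  0  1  0  1  0  1  2  0  1  0  1  0  1  2
P-positions are exactly the n with G(n) = 0.

0, 2, 4, 7, 9, 11, 14, 16, 18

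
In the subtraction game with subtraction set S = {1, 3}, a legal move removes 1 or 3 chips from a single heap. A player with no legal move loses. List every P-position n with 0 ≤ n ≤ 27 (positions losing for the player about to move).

G(0) = 0
G(1) = mex{0} = 1
G(2) = mex{1} = 0
G(3) = mex{0,0} = 1
G(4) = mex{1,1} = 0
G(5) = mex{0,0} = 1
G(6) = mex{1,1} = 0
G(7) = mex{0,0} = 1
G(8) = mex{1,1} = 0
G(9) = mex{0,0} = 1
G(10) = mex{1,1} = 0
G(11) = mex{0,0} = 1
G(12) = mex{1,1} = 0
G(13) = mex{0,0} = 1
G(14) = mex{1,1} = 0
G(15) = mex{0,0} = 1
G(16) = mex{1,1} = 0
G(17) = mex{0,0} = 1
G(18) = mex{1,1} = 0
G(19) = mex{0,0} = 1
G(20) = mex{1,1} = 0
G(21) = mex{0,0} = 1
G(22) = mex{1,1} = 0
G(23) = mex{0,0} = 1
G(24) = mex{1,1} = 0
G(25) = mex{0,0} = 1
G(26) = mex{1,1} = 0
G(27) = mex{0,0} = 1
P-positions are exactly the n with G(n) = 0.

0, 2, 4, 6, 8, 10, 12, 14, 16, 18, 20, 22, 24, 26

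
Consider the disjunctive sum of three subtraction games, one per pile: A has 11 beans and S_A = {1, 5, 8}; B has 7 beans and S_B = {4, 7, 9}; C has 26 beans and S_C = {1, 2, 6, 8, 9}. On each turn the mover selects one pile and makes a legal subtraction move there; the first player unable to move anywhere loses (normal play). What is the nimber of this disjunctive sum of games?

0

Pile A, S = {1, 5, 8}:
n :  0  1  2  3  4  5  6  7  8  9 10 11
G :  0  1  0  1  0  1  0  1  2  3  2  3
G_A(11) = 3.
Pile B, S = {4, 7, 9}:
n : 0 1 2 3 4 5 6 7
G : 0 0 0 0 1 1 1 1
G_B(7) = 1.
Pile C, S = {1, 2, 6, 8, 9}:
n :  0  1  2  3  4  5  6  7  8  9 10 11 12 13 14 15 16 17 18 19 20 21 22 23 24 25 26
G :  0  1  2  0  1  2  3  0  1  2  0  1  2  3  0  1  2  0  1  2  3  0  1  2  0  1  2
G_C(26) = 2.
Combined Grundy value = 3 ⊕ 1 ⊕ 2 = 0.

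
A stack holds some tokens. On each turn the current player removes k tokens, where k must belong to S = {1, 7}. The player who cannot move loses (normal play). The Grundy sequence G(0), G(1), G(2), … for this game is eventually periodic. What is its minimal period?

2

n :  0  1  2  3  4  5  6  7  8  9 10 11 12 13 14
G :  0  1  0  1  0  1  0  1  0  1  0  1  0  1  0
G(n+2) = G(n) holds for n = 0,…,6 (a full window of length max(S) = 7), so the sequence is purely periodic with period 2.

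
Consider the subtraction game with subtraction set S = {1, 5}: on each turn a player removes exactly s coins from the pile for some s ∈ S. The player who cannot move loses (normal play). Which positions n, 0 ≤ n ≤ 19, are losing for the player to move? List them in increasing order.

0, 2, 4, 6, 8, 10, 12, 14, 16, 18

G(0) = 0
G(1) = mex{0} = 1
G(2) = mex{1} = 0
G(3) = mex{0} = 1
G(4) = mex{1} = 0
G(5) = mex{0,0} = 1
G(6) = mex{1,1} = 0
G(7) = mex{0,0} = 1
G(8) = mex{1,1} = 0
G(9) = mex{0,0} = 1
G(10) = mex{1,1} = 0
G(11) = mex{0,0} = 1
G(12) = mex{1,1} = 0
G(13) = mex{0,0} = 1
G(14) = mex{1,1} = 0
G(15) = mex{0,0} = 1
G(16) = mex{1,1} = 0
G(17) = mex{0,0} = 1
G(18) = mex{1,1} = 0
G(19) = mex{0,0} = 1
P-positions are exactly the n with G(n) = 0.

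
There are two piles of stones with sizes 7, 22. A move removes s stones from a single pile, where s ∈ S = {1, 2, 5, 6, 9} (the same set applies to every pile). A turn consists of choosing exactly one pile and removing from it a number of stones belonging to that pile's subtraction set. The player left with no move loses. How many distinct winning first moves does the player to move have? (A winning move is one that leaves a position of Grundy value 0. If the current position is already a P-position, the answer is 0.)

All piles use S = {1, 2, 5, 6, 9}:
G(0) = 0
G(1) = mex{0} = 1
G(2) = mex{1,0} = 2
G(3) = mex{2,1} = 0
G(4) = mex{0,2} = 1
G(5) = mex{1,0,0} = 2
G(6) = mex{2,1,1,0} = 3
G(7) = mex{3,2,2,1} = 0
G(8) = mex{0,3,0,2} = 1
G(9) = mex{1,0,1,0,0} = 2
G(10) = mex{2,1,2,1,1} = 0
G(11) = mex{0,2,3,2,2} = 1
G(12) = mex{1,0,0,3,0} = 2
G(13) = mex{2,1,1,0,1} = 3
G(14) = mex{3,2,2,1,2} = 0
G(15) = mex{0,3,0,2,3} = 1
G(16) = mex{1,0,1,0,0} = 2
G(17) = mex{2,1,2,1,1} = 0
G(18) = mex{0,2,3,2,2} = 1
G(19) = mex{1,0,0,3,0} = 2
G(20) = mex{2,1,1,0,1} = 3
G(21) = mex{3,2,2,1,2} = 0
G(22) = mex{0,3,0,2,3} = 1
Pile A: G(7) = 0.
Pile B: G(22) = 1.
Combined Grundy value = 0 ⊕ 1 = 1.
A winning move leaves total XOR = 0, i.e. changes one component's Grundy value g to g ⊕ X where X is the current total.
Pile A: need g' = 0⊕1 = 1. Options: 7−1→G=3, 7−2→G=2, 7−5→G=2, 7−6→G=1. Hits: 1.
Pile B: need g' = 1⊕1 = 0. Options: 22−1→G=0, 22−2→G=3, 22−5→G=0, 22−6→G=2, 22−9→G=3. Hits: 2.

3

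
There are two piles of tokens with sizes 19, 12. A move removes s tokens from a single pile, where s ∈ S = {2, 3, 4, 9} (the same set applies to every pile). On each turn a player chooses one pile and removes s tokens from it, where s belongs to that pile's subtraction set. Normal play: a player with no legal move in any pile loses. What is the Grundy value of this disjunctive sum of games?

0

All piles use S = {2, 3, 4, 9}:
n :  0  1  2  3  4  5  6  7  8  9 10 11 12 13 14 15 16 17 18 19
G :  0  0  1  1  2  2  0  0  1  1  2  2  0  0  1  1  2  2  0  0
Pile A: G(19) = 0.
Pile B: G(12) = 0.
Combined Grundy value = 0 ⊕ 0 = 0.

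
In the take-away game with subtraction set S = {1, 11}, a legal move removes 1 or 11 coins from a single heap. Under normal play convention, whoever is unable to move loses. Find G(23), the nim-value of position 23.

G(0) = 0
G(1) = mex{0} = 1
G(2) = mex{1} = 0
G(3) = mex{0} = 1
G(4) = mex{1} = 0
G(5) = mex{0} = 1
G(6) = mex{1} = 0
G(7) = mex{0} = 1
G(8) = mex{1} = 0
G(9) = mex{0} = 1
G(10) = mex{1} = 0
G(11) = mex{0,0} = 1
G(12) = mex{1,1} = 0
G(13) = mex{0,0} = 1
G(14) = mex{1,1} = 0
G(15) = mex{0,0} = 1
G(16) = mex{1,1} = 0
G(17) = mex{0,0} = 1
G(18) = mex{1,1} = 0
G(19) = mex{0,0} = 1
G(20) = mex{1,1} = 0
G(21) = mex{0,0} = 1
G(22) = mex{1,1} = 0
G(23) = mex{0,0} = 1

1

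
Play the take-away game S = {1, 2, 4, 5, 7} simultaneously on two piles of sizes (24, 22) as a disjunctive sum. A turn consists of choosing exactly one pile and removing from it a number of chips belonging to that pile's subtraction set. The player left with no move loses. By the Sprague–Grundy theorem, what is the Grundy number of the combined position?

1

All piles use S = {1, 2, 4, 5, 7}:
G(0) = 0
G(1) = mex{0} = 1
G(2) = mex{1,0} = 2
G(3) = mex{2,1} = 0
G(4) = mex{0,2,0} = 1
G(5) = mex{1,0,1,0} = 2
G(6) = mex{2,1,2,1} = 0
G(7) = mex{0,2,0,2,0} = 1
G(8) = mex{1,0,1,0,1} = 2
G(9) = mex{2,1,2,1,2} = 0
G(10) = mex{0,2,0,2,0} = 1
G(11) = mex{1,0,1,0,1} = 2
G(12) = mex{2,1,2,1,2} = 0
G(13) = mex{0,2,0,2,0} = 1
G(14) = mex{1,0,1,0,1} = 2
G(15) = mex{2,1,2,1,2} = 0
G(16) = mex{0,2,0,2,0} = 1
G(17) = mex{1,0,1,0,1} = 2
G(18) = mex{2,1,2,1,2} = 0
G(19) = mex{0,2,0,2,0} = 1
G(20) = mex{1,0,1,0,1} = 2
G(21) = mex{2,1,2,1,2} = 0
G(22) = mex{0,2,0,2,0} = 1
G(23) = mex{1,0,1,0,1} = 2
G(24) = mex{2,1,2,1,2} = 0
Pile A: G(24) = 0.
Pile B: G(22) = 1.
Combined Grundy value = 0 ⊕ 1 = 1.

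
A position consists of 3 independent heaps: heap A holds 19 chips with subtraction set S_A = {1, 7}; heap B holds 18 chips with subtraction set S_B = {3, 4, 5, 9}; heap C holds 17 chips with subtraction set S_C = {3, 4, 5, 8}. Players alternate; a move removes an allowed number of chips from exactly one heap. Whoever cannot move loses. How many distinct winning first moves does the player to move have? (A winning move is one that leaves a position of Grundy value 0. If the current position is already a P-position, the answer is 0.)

Heap A, S = {1, 7}:
n :  0  1  2  3  4  5  6  7  8  9 10 11 12 13 14 15 16 17 18 19
G :  0  1  0  1  0  1  0  1  0  1  0  1  0  1  0  1  0  1  0  1
G_A(19) = 1.
Heap B, S = {3, 4, 5, 9}:
n :  0  1  2  3  4  5  6  7  8  9 10 11 12 13 14 15 16 17 18
G :  0  0  0  1  1  1  2  2  0  3  3  1  4  2  0  0  0  1  1
G_B(18) = 1.
Heap C, S = {3, 4, 5, 8}:
G(0) = 0
G(1) = mex{} = 0
G(2) = mex{} = 0
G(3) = mex{0} = 1
G(4) = mex{0,0} = 1
G(5) = mex{0,0,0} = 1
G(6) = mex{1,0,0} = 2
G(7) = mex{1,1,0} = 2
G(8) = mex{1,1,1,0} = 2
G(9) = mex{2,1,1,0} = 3
G(10) = mex{2,2,1,0} = 3
G(11) = mex{2,2,2,1} = 0
G(12) = mex{3,2,2,1} = 0
G(13) = mex{3,3,2,1} = 0
G(14) = mex{0,3,3,2} = 1
G(15) = mex{0,0,3,2} = 1
G(16) = mex{0,0,0,2} = 1
G(17) = mex{1,0,0,3} = 2
G_C(17) = 2.
Combined Grundy value = 1 ⊕ 1 ⊕ 2 = 2.
A winning move leaves total XOR = 0, i.e. changes one component's Grundy value g to g ⊕ X where X is the current total.
Heap A: need g' = 1⊕2 = 3. Options: 19−1→G=0, 19−7→G=0. Hits: 0.
Heap B: need g' = 1⊕2 = 3. Options: 18−3→G=0, 18−4→G=0, 18−5→G=2, 18−9→G=3. Hits: 1.
Heap C: need g' = 2⊕2 = 0. Options: 17−3→G=1, 17−4→G=0, 17−5→G=0, 17−8→G=3. Hits: 2.

3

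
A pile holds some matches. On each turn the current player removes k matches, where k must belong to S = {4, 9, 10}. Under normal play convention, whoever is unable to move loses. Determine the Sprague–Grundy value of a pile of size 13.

3

G(0) = 0
G(1) = mex{} = 0
G(2) = mex{} = 0
G(3) = mex{} = 0
G(4) = mex{0} = 1
G(5) = mex{0} = 1
G(6) = mex{0} = 1
G(7) = mex{0} = 1
G(8) = mex{1} = 0
G(9) = mex{1,0} = 2
G(10) = mex{1,0,0} = 2
G(11) = mex{1,0,0} = 2
G(12) = mex{0,0,0} = 1
G(13) = mex{2,1,0} = 3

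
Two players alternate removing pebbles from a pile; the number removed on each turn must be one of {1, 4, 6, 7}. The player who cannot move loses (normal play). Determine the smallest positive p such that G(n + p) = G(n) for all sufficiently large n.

G(0) = 0
G(1) = mex{0} = 1
G(2) = mex{1} = 0
G(3) = mex{0} = 1
G(4) = mex{1,0} = 2
G(5) = mex{2,1} = 0
G(6) = mex{0,0,0} = 1
G(7) = mex{1,1,1,0} = 2
G(8) = mex{2,2,0,1} = 3
G(9) = mex{3,0,1,0} = 2
G(10) = mex{2,1,2,1} = 0
G(11) = mex{0,2,0,2} = 1
G(12) = mex{1,3,1,0} = 2
G(13) = mex{2,2,2,1} = 0
G(14) = mex{0,0,3,2} = 1
G(15) = mex{1,1,2,3} = 0
G(16) = mex{0,2,0,2} = 1
G(17) = mex{1,0,1,0} = 2
G(18) = mex{2,1,2,1} = 0
G(19) = mex{0,0,0,2} = 1
G(20) = mex{1,1,1,0} = 2
G(21) = mex{2,2,0,1} = 3
G(22) = mex{3,0,1,0} = 2
G(23) = mex{2,1,2,1} = 0
G(24) = mex{0,2,0,2} = 1
G(25) = mex{1,3,1,0} = 2
G(26) = mex{2,2,2,1} = 0
G(27) = mex{0,0,3,2} = 1
G(n+13) = G(n) holds for n = 0,…,6 (a full window of length max(S) = 7), so the sequence is purely periodic with period 13.

13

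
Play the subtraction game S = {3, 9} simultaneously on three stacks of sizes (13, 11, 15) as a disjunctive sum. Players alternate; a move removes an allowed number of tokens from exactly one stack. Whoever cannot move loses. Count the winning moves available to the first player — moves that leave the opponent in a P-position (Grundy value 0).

All stacks use S = {3, 9}:
G(0) = 0
G(1) = mex{} = 0
G(2) = mex{} = 0
G(3) = mex{0} = 1
G(4) = mex{0} = 1
G(5) = mex{0} = 1
G(6) = mex{1} = 0
G(7) = mex{1} = 0
G(8) = mex{1} = 0
G(9) = mex{0,0} = 1
G(10) = mex{0,0} = 1
G(11) = mex{0,0} = 1
G(12) = mex{1,1} = 0
G(13) = mex{1,1} = 0
G(14) = mex{1,1} = 0
G(15) = mex{0,0} = 1
Stack A: G(13) = 0.
Stack B: G(11) = 1.
Stack C: G(15) = 1.
Combined Grundy value = 0 ⊕ 1 ⊕ 1 = 0.
A winning move leaves total XOR = 0, i.e. changes one component's Grundy value g to g ⊕ X where X is the current total.
Stack A: target g' = 0⊕0 = 0, but every legal move changes the Grundy value (mex property), so 0 moves.
Stack B: target g' = 1⊕0 = 1, but every legal move changes the Grundy value (mex property), so 0 moves.
Stack C: target g' = 1⊕0 = 1, but every legal move changes the Grundy value (mex property), so 0 moves.

0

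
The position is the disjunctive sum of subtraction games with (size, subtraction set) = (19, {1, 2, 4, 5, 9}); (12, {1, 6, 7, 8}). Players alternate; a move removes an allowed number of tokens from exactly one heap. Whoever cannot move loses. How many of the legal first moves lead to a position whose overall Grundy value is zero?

2

Heap A, S = {1, 2, 4, 5, 9}:
G(0) = 0
G(1) = mex{0} = 1
G(2) = mex{1,0} = 2
G(3) = mex{2,1} = 0
G(4) = mex{0,2,0} = 1
G(5) = mex{1,0,1,0} = 2
G(6) = mex{2,1,2,1} = 0
G(7) = mex{0,2,0,2} = 1
G(8) = mex{1,0,1,0} = 2
G(9) = mex{2,1,2,1,0} = 3
G(10) = mex{3,2,0,2,1} = 4
G(11) = mex{4,3,1,0,2} = 5
G(12) = mex{5,4,2,1,0} = 3
G(13) = mex{3,5,3,2,1} = 0
G(14) = mex{0,3,4,3,2} = 1
G(15) = mex{1,0,5,4,0} = 2
G(16) = mex{2,1,3,5,1} = 0
G(17) = mex{0,2,0,3,2} = 1
G(18) = mex{1,0,1,0,3} = 2
G(19) = mex{2,1,2,1,4} = 0
G_A(19) = 0.
Heap B, S = {1, 6, 7, 8}:
G(0) = 0
G(1) = mex{0} = 1
G(2) = mex{1} = 0
G(3) = mex{0} = 1
G(4) = mex{1} = 0
G(5) = mex{0} = 1
G(6) = mex{1,0} = 2
G(7) = mex{2,1,0} = 3
G(8) = mex{3,0,1,0} = 2
G(9) = mex{2,1,0,1} = 3
G(10) = mex{3,0,1,0} = 2
G(11) = mex{2,1,0,1} = 3
G(12) = mex{3,2,1,0} = 4
G_B(12) = 4.
Combined Grundy value = 0 ⊕ 4 = 4.
A winning move leaves total XOR = 0, i.e. changes one component's Grundy value g to g ⊕ X where X is the current total.
Heap A: need g' = 0⊕4 = 4. Options: 19−1→G=2, 19−2→G=1, 19−4→G=2, 19−5→G=1, 19−9→G=4. Hits: 1.
Heap B: need g' = 4⊕4 = 0. Options: 12−1→G=3, 12−6→G=2, 12−7→G=1, 12−8→G=0. Hits: 1.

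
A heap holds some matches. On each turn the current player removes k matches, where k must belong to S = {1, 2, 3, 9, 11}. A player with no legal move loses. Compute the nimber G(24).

n :  0  1  2  3  4  5  6  7  8  9 10 11 12 13 14 15 16 17 18 19 20 21 22 23 24
G :  0  1  2  3  0  1  2  3  0  1  2  3  0  1  2  3  0  1  2  3  0  1  2  3  0

0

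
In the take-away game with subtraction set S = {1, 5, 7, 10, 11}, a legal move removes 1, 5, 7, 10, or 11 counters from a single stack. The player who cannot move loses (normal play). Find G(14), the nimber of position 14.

G(0) = 0
G(1) = mex{0} = 1
G(2) = mex{1} = 0
G(3) = mex{0} = 1
G(4) = mex{1} = 0
G(5) = mex{0,0} = 1
G(6) = mex{1,1} = 0
G(7) = mex{0,0,0} = 1
G(8) = mex{1,1,1} = 0
G(9) = mex{0,0,0} = 1
G(10) = mex{1,1,1,0} = 2
G(11) = mex{2,0,0,1,0} = 3
G(12) = mex{3,1,1,0,1} = 2
G(13) = mex{2,0,0,1,0} = 3
G(14) = mex{3,1,1,0,1} = 2

2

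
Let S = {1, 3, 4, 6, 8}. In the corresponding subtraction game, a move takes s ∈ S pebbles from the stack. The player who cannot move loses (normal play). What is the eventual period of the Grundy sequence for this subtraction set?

G(0) = 0
G(1) = mex{0} = 1
G(2) = mex{1} = 0
G(3) = mex{0,0} = 1
G(4) = mex{1,1,0} = 2
G(5) = mex{2,0,1} = 3
G(6) = mex{3,1,0,0} = 2
G(7) = mex{2,2,1,1} = 0
G(8) = mex{0,3,2,0,0} = 1
G(9) = mex{1,2,3,1,1} = 0
G(10) = mex{0,0,2,2,0} = 1
G(11) = mex{1,1,0,3,1} = 2
G(12) = mex{2,0,1,2,2} = 3
G(13) = mex{3,1,0,0,3} = 2
G(14) = mex{2,2,1,1,2} = 0
G(15) = mex{0,3,2,0,0} = 1
G(16) = mex{1,2,3,1,1} = 0
G(n+7) = G(n) holds for n = 0,…,7 (a full window of length max(S) = 8), so the sequence is purely periodic with period 7.

7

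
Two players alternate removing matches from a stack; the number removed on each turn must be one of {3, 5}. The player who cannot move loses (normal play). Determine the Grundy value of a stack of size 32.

n :  0  1  2  3  4  5  6  7  8  9 10 11 12 13 14 15 16 17 18 19 20 21 22 23 24 25 26 27 28 29 30 31 32
G :  0  0  0  1  1  1  2  2  0  0  0  1  1  1  2  2  0  0  0  1  1  1  2  2  0  0  0  1  1  1  2  2  0

0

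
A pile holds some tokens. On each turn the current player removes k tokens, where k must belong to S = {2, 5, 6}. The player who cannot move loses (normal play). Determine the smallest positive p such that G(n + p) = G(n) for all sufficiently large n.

11

n :  0  1  2  3  4  5  6  7  8  9 10 11 12 13 14 15 16 17 18 19 20 21 22 23
G :  0  0  1  1  0  2  1  3  0  2  1  0  0  1  1  0  2  1  3  0  2  1  0  0
G(n+11) = G(n) holds for n = 0,…,5 (a full window of length max(S) = 6), so the sequence is purely periodic with period 11.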